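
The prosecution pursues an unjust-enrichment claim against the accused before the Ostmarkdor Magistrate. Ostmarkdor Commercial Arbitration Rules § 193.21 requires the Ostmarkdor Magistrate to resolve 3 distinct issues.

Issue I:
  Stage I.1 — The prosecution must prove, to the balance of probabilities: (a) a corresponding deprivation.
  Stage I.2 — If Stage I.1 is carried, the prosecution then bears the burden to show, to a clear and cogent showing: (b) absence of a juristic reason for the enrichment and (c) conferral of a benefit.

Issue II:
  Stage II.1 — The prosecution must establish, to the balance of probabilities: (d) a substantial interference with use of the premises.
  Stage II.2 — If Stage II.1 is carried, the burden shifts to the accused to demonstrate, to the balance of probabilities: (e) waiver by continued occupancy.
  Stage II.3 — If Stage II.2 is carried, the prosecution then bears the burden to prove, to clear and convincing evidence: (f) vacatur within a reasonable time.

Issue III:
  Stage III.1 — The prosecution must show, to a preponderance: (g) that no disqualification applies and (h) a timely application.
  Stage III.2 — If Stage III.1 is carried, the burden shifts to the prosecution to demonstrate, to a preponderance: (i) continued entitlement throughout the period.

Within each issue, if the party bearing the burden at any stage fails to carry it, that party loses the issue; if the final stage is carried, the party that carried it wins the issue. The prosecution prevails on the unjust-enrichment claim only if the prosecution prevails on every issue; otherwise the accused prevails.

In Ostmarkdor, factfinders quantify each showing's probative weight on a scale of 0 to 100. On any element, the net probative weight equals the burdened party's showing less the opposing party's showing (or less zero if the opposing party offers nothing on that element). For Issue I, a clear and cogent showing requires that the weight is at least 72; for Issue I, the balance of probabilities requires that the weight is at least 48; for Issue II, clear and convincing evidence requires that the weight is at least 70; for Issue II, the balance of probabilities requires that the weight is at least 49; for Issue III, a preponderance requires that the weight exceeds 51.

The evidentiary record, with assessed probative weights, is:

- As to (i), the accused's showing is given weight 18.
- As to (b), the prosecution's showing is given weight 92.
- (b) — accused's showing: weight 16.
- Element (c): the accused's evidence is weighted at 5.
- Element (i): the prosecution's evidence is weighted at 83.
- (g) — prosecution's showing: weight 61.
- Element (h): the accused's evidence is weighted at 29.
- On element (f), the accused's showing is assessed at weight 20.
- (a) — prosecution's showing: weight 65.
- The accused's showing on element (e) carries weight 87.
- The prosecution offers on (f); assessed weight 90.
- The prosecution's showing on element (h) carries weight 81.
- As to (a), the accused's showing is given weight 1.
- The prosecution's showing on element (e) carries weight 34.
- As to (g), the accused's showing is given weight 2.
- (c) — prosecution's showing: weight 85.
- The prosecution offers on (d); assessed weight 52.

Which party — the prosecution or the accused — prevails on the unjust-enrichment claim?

— Issue I —
Stage I.1 (prosecution, the balance of probabilities, weight is at least 48): (a) net 65−1=64 ≥ 48 — meets.
  Stage I.1 carried; the burden remains with the prosecution.
Stage I.2 (prosecution, a clear and cogent showing, weight is at least 72): (b) net 92−16=76 ≥ 72 — meets; (c) net 85−5=80 ≥ 72 — meets.
  All elements met at the final stage.
Every stage carried; the prosecution prevails on this issue.
— Issue II —
Stage II.1 — burden on prosecution; standard: the balance of probabilities (weight is at least 49).
    (d): 52 ≥ 49 [met]
  The prosecution carries Stage II.1; the accused now bears the burden.
Stage II.2 — burden on accused; standard: the balance of probabilities (weight is at least 49).
    (e): 87 − 34 = 53 ≥ 49 [met]
  Stage II.2 carried; the burden shifts to the prosecution.
Stage II.3 — burden on prosecution; standard: clear and convincing evidence (weight is at least 70).
    (f): 90 − 20 = 70 ≥ 70 [met]
  Stage II.3 carried; the final stage is satisfied.
With every stage satisfied, the prosecution prevails on this issue.
— Issue III —
At Stage III.1 the prosecution must meet a preponderance (weight exceeds 51): on (g) the weight is 61 less the opposing 2 gives net 59, which does exceed 51, so (g) meets the standard; on (h) the weight is 81 less the opposing 29 gives net 52, which does exceed 51, so (h) meets the standard.
  Stage III.1 carried; the burden remains with the prosecution.
At Stage III.2 the prosecution must meet a preponderance (weight exceeds 51): on (i) the weight is 83 less the opposing 18 gives net 65, > 51, so (i) meets the standard.
  All elements met at the final stage.
Every stage carried; the prosecution prevails on this issue.
Per-issue: Issue I → prosecution; Issue II → prosecution; Issue III → prosecution. The prosecution must prevail on every issue; overall, the prosecution prevails.

prosecution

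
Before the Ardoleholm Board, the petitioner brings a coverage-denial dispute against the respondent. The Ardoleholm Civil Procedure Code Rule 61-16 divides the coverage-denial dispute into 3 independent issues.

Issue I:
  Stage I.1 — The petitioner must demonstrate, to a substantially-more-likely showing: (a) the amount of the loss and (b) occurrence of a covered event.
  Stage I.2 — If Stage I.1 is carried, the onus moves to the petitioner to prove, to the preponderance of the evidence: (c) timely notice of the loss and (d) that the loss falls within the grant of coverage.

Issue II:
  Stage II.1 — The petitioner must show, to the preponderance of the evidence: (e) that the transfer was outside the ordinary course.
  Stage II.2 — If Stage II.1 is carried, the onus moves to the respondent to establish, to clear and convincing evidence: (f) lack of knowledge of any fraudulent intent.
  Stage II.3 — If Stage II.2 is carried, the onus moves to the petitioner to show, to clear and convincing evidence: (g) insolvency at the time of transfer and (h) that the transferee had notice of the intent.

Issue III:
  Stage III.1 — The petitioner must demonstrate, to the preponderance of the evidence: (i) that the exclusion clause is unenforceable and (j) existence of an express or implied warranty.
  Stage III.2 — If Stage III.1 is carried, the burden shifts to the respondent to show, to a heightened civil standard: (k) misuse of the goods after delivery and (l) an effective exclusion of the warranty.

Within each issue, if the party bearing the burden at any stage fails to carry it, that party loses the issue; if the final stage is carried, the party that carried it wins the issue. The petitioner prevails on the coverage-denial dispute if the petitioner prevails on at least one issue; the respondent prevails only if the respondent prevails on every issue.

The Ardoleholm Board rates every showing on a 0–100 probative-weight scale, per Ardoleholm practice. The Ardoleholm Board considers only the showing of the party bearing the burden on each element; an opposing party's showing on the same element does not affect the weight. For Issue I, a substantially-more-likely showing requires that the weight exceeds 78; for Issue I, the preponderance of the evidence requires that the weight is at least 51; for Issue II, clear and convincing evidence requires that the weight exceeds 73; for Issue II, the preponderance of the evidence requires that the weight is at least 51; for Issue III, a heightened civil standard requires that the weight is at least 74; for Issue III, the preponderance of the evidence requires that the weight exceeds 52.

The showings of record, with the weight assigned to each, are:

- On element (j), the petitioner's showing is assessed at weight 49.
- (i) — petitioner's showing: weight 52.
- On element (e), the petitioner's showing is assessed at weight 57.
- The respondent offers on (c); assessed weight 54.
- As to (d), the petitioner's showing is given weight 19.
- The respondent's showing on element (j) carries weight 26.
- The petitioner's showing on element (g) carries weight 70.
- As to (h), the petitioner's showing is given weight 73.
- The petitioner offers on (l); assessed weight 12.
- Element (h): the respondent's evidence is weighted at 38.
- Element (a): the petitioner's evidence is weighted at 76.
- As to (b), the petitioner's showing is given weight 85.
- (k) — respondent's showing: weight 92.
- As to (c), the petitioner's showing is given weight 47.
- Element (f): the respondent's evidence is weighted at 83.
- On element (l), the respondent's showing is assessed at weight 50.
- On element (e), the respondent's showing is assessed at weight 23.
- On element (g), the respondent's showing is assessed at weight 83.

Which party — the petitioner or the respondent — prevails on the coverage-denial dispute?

respondent

— Issue I —
At Stage I.1 the petitioner must meet a substantially-more-likely showing (weight exceeds 78): on (a) the weight is 76, which does not exceed 78, so (a) does not meet the standard; on (b) the weight is 85, > 78, so (b) meets the standard.
  Stage I.1 not carried; the petitioner fails its burden.
The respondent prevails on this issue.
— Issue II —
Stage II.1 — burden on petitioner; standard: the preponderance of the evidence (weight is at least 51).
    (e): 57 (respondent's 23 disregarded) ≥ 51 [met]
  Stage II.1 is satisfied; the onus moves to the respondent.
Stage II.2 — burden on respondent; standard: clear and convincing evidence (weight exceeds 73).
    (f): 83 > 73 [met]
  Stage II.2 carried; the burden shifts to the petitioner.
Stage II.3 — burden on petitioner; standard: clear and convincing evidence (weight exceeds 73).
    (g): 70 (respondent's 83 disregarded) ≤ 73 [not met]
    (h): 73 (respondent's 38 disregarded) ≤ 73 [not met]
  The petitioner does not carry Stage II.3.
The respondent prevails on this issue.
— Issue III —
Stage III.1 (petitioner, the preponderance of the evidence, weight exceeds 52): (i) 52 ≤ 52 — fails; (j) 49 (respondent's 26 disregarded) ≤ 52 — fails.
  Not every element is met, so the petitioner fails to carry Stage III.1.
The respondent prevails on this issue.
Per-issue: Issue I → respondent; Issue II → respondent; Issue III → respondent. The petitioner must prevail on at least one issue; overall, the respondent prevails.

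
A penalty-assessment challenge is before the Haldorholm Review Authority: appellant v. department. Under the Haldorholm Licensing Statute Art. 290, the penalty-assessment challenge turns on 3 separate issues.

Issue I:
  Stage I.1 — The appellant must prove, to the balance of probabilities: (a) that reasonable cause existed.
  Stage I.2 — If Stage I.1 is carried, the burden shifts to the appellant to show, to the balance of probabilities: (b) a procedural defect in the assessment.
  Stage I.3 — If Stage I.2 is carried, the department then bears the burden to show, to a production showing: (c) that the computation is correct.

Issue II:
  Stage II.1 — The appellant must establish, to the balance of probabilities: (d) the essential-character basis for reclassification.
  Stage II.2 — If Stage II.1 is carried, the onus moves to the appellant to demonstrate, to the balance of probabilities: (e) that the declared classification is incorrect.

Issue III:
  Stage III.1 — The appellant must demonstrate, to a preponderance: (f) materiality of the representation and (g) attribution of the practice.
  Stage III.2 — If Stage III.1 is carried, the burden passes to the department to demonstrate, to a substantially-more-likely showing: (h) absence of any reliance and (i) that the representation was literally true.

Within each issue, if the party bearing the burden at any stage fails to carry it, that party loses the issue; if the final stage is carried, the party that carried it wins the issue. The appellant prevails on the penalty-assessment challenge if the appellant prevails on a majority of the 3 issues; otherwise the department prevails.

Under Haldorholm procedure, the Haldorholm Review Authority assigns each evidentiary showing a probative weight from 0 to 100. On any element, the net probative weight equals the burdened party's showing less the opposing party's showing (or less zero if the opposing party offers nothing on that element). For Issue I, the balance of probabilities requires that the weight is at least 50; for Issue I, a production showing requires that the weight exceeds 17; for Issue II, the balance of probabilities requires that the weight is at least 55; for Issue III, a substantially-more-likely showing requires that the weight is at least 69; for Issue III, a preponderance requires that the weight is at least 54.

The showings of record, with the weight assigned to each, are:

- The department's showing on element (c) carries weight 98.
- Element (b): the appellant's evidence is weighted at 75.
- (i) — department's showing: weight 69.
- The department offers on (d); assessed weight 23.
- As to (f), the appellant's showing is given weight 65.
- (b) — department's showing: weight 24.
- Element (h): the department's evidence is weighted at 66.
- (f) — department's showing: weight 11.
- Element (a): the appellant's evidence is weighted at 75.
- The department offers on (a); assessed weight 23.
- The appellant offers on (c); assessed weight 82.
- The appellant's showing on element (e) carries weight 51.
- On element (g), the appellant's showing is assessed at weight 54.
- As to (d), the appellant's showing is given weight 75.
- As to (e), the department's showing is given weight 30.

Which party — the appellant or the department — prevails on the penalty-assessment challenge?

appellant

— Issue I —
Stage I.1 — burden on appellant; standard: the balance of probabilities (weight is at least 50).
    (a): 75 − 23 = 52 ≥ 50 [met]
  Stage I.1 carried; the burden remains with the appellant.
Stage I.2 — burden on appellant; standard: the balance of probabilities (weight is at least 50).
    (b): 75 − 24 = 51 ≥ 50 [met]
  The appellant carries Stage I.2; the department now bears the burden.
Stage I.3 — burden on department; standard: a production showing (weight exceeds 17).
    (c): 98 − 82 = 16 ≤ 17 [not met]
  Stage I.3 not carried; the department fails its burden.
The analysis ends at Stage I.3; the appellant prevails on this issue.
— Issue II —
At Stage II.1 the appellant must meet the balance of probabilities (weight is at least 55): on (d) the weight is 75 less the opposing 23 gives net 52, < 55, so (d) does not meet the standard.
  The appellant does not carry Stage II.1.
The analysis ends at Stage II.1; the department prevails on this issue.
— Issue III —
At Stage III.1 the appellant must meet a preponderance (weight is at least 54): on (f) the weight is 65 less the opposing 11 gives net 54, ≥ 54, so (f) meets the standard; on (g) the weight is 54, ≥ 54, so (g) meets the standard.
  All elements met. The burden passes to the department.
At Stage III.2 the department must meet a substantially-more-likely showing (weight is at least 69): on (h) the weight is 66, which does not reach 69, so (h) does not meet the standard; on (i) the weight is 69, ≥ 69, so (i) meets the standard.
  Stage III.2 not carried; the department fails its burden.
So the appellant prevails on this issue.
Per-issue: Issue I → appellant; Issue II → department; Issue III → appellant. The appellant must prevail on a majority of issues; overall, the appellant prevails.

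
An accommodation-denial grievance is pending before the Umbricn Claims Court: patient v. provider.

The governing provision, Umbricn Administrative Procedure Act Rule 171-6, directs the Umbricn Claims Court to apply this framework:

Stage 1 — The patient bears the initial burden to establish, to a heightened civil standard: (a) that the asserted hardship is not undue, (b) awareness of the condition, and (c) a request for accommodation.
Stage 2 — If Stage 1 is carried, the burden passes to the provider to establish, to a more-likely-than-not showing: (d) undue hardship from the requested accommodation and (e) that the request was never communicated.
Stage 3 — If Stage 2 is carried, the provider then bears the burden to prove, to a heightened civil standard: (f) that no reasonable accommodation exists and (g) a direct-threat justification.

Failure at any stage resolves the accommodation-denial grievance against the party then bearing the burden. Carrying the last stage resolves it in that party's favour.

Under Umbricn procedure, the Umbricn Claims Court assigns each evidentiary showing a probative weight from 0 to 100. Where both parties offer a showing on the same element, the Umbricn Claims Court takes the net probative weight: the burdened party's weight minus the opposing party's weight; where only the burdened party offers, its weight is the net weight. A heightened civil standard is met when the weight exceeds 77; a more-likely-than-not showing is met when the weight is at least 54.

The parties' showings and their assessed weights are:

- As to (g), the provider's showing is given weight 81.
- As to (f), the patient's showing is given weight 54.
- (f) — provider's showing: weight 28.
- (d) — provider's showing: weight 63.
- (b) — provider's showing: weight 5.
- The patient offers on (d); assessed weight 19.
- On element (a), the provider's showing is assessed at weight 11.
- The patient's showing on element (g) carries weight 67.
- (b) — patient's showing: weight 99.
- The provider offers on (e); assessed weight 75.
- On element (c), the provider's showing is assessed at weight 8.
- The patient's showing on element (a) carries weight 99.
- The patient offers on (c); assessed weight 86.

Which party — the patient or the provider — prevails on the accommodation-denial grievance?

Stage 1 (patient, a heightened civil standard, weight exceeds 77): (a) net 99−11=88 > 77 — meets; (b) net 99−5=94 > 77 — meets; (c) net 86−8=78 > 77 — meets.
  Stage 1 carried; the burden shifts to the provider.
Stage 2 (provider, a more-likely-than-not showing, weight is at least 54): (d) net 63−19=44 < 54 — fails; (e) 75 ≥ 54 — meets.
  Not every element is met, so the provider fails to carry Stage 2.
So the patient prevails.

patient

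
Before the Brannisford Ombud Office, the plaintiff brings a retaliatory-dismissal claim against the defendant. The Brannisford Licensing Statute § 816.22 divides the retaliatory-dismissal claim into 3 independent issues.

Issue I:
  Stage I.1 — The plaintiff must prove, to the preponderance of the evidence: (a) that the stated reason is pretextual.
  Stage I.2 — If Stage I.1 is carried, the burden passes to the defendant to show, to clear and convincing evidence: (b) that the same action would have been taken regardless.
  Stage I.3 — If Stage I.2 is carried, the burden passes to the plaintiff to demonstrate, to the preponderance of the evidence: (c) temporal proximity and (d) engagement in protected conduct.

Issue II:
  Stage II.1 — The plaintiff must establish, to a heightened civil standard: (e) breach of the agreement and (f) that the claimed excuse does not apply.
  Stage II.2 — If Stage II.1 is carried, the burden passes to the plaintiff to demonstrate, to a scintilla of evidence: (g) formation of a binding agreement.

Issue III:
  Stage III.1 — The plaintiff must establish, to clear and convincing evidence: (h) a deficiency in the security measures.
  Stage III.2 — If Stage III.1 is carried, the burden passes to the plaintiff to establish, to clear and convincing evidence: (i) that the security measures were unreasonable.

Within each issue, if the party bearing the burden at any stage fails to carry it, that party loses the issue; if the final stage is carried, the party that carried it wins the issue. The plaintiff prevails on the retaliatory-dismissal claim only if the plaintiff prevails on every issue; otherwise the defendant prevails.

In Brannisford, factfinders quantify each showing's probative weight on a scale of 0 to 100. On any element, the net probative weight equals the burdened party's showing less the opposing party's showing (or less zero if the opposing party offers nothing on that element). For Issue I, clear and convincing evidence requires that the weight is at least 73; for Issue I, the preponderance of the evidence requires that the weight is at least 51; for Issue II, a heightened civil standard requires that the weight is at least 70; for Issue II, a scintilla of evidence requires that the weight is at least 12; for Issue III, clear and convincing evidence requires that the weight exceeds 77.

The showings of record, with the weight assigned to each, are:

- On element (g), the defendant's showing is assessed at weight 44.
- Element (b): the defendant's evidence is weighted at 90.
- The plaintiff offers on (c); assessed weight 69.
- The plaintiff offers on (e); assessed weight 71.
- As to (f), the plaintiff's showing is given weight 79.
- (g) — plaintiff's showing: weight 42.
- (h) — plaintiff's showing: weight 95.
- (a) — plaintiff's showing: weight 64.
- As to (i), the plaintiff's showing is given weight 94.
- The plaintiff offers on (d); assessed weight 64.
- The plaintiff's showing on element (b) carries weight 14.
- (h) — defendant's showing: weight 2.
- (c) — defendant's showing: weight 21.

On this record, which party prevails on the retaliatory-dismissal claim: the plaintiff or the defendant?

— Issue I —
At Stage I.1 the plaintiff must meet the preponderance of the evidence (weight is at least 51): on (a) the weight is 64, ≥ 51, so (a) meets the standard.
  Stage I.1 is satisfied; the onus moves to the defendant.
At Stage I.2 the defendant must meet clear and convincing evidence (weight is at least 73): on (b) the weight is 90 less the opposing 14 gives net 76, which does reach 73, so (b) meets the standard.
  All elements met. The burden passes to the plaintiff.
At Stage I.3 the plaintiff must meet the preponderance of the evidence (weight is at least 51): on (c) the weight is 69 less the opposing 21 gives net 48, < 51, so (c) does not meet the standard; on (d) the weight is 64, ≥ 51, so (d) meets the standard.
  Stage I.3 not carried; the plaintiff fails its burden.
So the defendant prevails on this issue.
— Issue II —
Stage II.1 — burden on plaintiff; standard: a heightened civil standard (weight is at least 70).
    (e): 71 ≥ 70 [met]
    (f): 79 ≥ 70 [met]
  Stage II.1 carried; the burden remains with the plaintiff.
Stage II.2 — burden on plaintiff; standard: a scintilla of evidence (weight is at least 12).
    (g): 42 − 44 = -2 < 12 [not met]
  Stage II.2 not carried; the plaintiff fails its burden.
The defendant prevails on this issue.
— Issue III —
At Stage III.1 the plaintiff must meet clear and convincing evidence (weight exceeds 77): on (h) the weight is 95 less the opposing 2 gives net 93, which does exceed 77, so (h) meets the standard.
  All elements met. The plaintiff retains the burden for Stage III.2.
At Stage III.2 the plaintiff must meet clear and convincing evidence (weight exceeds 77): on (i) the weight is 94, > 77, so (i) meets the standard.
  The plaintiff carries the last stage.
With every stage satisfied, the plaintiff prevails on this issue.
Per-issue: Issue I → defendant; Issue II → defendant; Issue III → plaintiff. The plaintiff must prevail on every issue; overall, the defendant prevails.

defendant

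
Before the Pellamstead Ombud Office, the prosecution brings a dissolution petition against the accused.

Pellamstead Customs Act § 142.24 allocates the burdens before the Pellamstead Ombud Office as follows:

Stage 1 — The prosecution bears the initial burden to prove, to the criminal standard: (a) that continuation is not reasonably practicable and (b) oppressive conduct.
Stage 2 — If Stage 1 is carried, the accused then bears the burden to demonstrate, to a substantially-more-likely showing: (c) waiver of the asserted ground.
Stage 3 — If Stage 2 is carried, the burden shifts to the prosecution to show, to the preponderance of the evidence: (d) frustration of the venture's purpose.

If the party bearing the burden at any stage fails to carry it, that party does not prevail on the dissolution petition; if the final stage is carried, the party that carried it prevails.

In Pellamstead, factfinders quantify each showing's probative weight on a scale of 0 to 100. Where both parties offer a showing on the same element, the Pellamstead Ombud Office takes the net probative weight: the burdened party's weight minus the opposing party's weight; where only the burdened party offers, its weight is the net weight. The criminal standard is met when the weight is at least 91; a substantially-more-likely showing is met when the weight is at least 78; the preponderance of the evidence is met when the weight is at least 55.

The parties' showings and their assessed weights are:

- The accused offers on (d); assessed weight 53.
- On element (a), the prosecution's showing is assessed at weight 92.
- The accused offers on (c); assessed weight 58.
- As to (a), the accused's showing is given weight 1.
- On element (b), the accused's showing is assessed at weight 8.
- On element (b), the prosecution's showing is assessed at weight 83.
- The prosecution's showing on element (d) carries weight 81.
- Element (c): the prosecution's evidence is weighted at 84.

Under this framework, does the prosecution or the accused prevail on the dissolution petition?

accused

Stage 1 — burden on prosecution; standard: the criminal standard (weight is at least 91).
    (a): 92 − 1 = 91 ≥ 91 [met]
    (b): 83 − 8 = 75 < 91 [not met]
  Not every element is met, so the prosecution fails to carry Stage 1.
So the accused prevails.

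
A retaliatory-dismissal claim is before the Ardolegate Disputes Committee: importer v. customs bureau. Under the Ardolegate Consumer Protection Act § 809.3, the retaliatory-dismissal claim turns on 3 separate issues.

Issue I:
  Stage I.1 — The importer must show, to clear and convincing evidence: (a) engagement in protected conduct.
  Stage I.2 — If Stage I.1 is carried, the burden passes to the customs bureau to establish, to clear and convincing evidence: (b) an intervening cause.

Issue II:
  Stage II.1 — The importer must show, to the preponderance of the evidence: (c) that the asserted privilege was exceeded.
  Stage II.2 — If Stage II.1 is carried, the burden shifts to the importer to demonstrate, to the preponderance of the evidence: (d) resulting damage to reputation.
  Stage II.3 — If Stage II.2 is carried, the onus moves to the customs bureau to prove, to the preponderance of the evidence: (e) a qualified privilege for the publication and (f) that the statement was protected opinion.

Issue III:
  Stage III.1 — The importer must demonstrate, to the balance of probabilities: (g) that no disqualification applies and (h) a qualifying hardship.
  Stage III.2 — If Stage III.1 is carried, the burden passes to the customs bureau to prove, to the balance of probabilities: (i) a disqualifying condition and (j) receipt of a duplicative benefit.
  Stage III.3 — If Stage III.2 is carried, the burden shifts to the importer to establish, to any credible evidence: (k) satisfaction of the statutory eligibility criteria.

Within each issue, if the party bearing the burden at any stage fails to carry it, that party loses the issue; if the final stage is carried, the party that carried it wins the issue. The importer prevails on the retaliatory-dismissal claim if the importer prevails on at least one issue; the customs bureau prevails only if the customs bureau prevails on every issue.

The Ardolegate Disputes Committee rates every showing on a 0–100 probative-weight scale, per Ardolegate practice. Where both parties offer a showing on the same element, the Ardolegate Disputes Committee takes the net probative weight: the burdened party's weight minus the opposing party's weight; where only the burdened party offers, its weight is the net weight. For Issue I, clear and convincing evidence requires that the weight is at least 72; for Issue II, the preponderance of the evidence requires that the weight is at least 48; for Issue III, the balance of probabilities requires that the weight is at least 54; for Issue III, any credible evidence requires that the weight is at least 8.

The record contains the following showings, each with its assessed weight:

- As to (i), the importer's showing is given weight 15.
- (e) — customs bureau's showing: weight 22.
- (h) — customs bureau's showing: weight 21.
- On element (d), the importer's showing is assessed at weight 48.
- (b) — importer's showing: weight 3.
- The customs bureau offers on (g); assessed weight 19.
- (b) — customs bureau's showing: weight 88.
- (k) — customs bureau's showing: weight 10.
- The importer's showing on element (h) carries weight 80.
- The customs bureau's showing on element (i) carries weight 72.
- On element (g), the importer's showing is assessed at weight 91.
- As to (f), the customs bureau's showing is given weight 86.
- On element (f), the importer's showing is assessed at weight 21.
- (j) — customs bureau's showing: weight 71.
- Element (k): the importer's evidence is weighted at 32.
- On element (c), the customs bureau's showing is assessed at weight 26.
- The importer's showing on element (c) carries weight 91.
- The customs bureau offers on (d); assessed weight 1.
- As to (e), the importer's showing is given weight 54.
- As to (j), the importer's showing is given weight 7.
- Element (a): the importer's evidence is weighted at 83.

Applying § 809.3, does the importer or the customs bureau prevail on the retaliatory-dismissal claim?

importer

— Issue I —
At Stage I.1 the importer must meet clear and convincing evidence (weight is at least 72): on (a) the weight is 83, ≥ 72, so (a) meets the standard.
  Stage I.1 carried; the burden shifts to the customs bureau.
At Stage I.2 the customs bureau must meet clear and convincing evidence (weight is at least 72): on (b) the weight is 88 less the opposing 3 gives net 85, ≥ 72, so (b) meets the standard.
  All elements met at the final stage.
All stages carried — the customs bureau prevails on this issue.
— Issue II —
Stage II.1 (importer, the preponderance of the evidence, weight is at least 48): (c) net 91−26=65 ≥ 48 — meets.
  All elements met. The importer retains the burden for Stage II.2.
Stage II.2 (importer, the preponderance of the evidence, weight is at least 48): (d) net 48−1=47 < 48 — fails.
  The importer does not carry Stage II.2.
The customs bureau prevails on this issue.
— Issue III —
Stage III.1 — burden on importer; standard: the balance of probabilities (weight is at least 54).
    (g): 91 − 19 = 72 ≥ 54 [met]
    (h): 80 − 21 = 59 ≥ 54 [met]
  Stage III.1 is satisfied; the onus moves to the customs bureau.
Stage III.2 — burden on customs bureau; standard: the balance of probabilities (weight is at least 54).
    (i): 72 − 15 = 57 ≥ 54 [met]
    (j): 71 − 7 = 64 ≥ 54 [met]
  Stage III.2 carried; the burden shifts to the importer.
Stage III.3 — burden on importer; standard: any credible evidence (weight is at least 8).
    (k): 32 − 10 = 22 ≥ 8 [met]
  All elements met at the final stage.
All stages carried — the importer prevails on this issue.
Per-issue: Issue I → customs bureau; Issue II → customs bureau; Issue III → importer. The importer must prevail on at least one issue; overall, the importer prevails.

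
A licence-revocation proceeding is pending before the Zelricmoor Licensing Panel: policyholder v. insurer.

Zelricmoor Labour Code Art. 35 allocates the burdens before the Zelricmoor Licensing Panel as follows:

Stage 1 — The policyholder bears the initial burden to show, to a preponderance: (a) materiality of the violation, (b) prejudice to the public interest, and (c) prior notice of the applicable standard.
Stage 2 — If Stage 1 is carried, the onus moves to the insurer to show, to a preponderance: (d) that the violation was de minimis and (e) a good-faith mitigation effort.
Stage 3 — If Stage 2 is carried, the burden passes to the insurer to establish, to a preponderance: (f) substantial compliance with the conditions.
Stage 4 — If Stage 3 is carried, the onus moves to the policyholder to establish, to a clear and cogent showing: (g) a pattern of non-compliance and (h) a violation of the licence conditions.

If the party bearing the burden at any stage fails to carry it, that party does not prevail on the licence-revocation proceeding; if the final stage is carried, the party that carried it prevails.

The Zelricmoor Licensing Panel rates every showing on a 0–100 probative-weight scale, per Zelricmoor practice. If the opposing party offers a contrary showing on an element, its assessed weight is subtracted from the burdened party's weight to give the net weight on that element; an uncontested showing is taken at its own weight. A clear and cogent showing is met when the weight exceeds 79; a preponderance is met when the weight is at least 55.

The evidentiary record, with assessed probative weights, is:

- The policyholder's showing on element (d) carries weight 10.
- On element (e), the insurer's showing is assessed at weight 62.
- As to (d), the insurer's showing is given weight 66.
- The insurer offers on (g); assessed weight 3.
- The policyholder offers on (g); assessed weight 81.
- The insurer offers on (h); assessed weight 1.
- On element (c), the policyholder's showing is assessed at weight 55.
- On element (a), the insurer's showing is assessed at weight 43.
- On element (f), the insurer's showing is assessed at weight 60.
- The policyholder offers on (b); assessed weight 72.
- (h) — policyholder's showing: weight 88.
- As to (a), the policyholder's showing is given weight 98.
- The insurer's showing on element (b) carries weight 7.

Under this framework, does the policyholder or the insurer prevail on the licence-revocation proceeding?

insurer

At Stage 1 the policyholder must meet a preponderance (weight is at least 55): on (a) the weight is 98 less the opposing 43 gives net 55, which does reach 55, so (a) meets the standard; on (b) the weight is 72 less the opposing 7 gives net 65, ≥ 55, so (b) meets the standard; on (c) the weight is 55, which does reach 55, so (c) meets the standard.
  Stage 1 carried; the burden shifts to the insurer.
At Stage 2 the insurer must meet a preponderance (weight is at least 55): on (d) the weight is 66 less the opposing 10 gives net 56, ≥ 55, so (d) meets the standard; on (e) the weight is 62, which does reach 55, so (e) meets the standard.
  Stage 2 is satisfied; the insurer continues to bear the burden.
At Stage 3 the insurer must meet a preponderance (weight is at least 55): on (f) the weight is 60, which does reach 55, so (f) meets the standard.
  Stage 3 carried; the burden shifts to the policyholder.
At Stage 4 the policyholder must meet a clear and cogent showing (weight exceeds 79): on (g) the weight is 81 less the opposing 3 gives net 78, ≤ 79, so (g) does not meet the standard; on (h) the weight is 88 less the opposing 1 gives net 87, > 79, so (h) meets the standard.
  Stage 4 not carried; the policyholder fails its burden.
The insurer prevails.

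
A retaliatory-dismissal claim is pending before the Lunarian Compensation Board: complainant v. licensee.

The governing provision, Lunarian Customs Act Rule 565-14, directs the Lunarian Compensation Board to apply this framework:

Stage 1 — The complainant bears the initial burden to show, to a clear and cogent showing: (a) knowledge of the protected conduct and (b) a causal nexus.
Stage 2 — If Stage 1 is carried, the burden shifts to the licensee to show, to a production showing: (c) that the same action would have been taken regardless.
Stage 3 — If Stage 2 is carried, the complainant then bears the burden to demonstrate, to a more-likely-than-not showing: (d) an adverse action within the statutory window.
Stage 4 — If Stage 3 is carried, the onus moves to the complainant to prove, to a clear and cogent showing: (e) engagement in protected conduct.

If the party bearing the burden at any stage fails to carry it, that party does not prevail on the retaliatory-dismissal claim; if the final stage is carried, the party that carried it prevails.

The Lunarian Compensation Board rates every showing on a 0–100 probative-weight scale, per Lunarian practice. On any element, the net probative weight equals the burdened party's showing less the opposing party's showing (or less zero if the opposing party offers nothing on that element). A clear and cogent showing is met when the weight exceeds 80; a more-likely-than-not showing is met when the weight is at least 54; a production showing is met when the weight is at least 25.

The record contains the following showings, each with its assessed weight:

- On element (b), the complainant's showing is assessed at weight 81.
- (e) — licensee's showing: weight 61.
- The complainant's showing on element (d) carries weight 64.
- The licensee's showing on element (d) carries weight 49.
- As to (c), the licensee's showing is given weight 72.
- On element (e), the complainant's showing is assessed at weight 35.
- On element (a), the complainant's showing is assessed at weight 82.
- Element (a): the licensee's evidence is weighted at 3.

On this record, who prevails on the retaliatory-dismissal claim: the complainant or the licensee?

licensee

At Stage 1 the complainant must meet a clear and cogent showing (weight exceeds 80): on (a) the weight is 82 less the opposing 3 gives net 79, which does not exceed 80, so (a) does not meet the standard; on (b) the weight is 81, which does exceed 80, so (b) meets the standard.
  The complainant does not carry Stage 1.
The licensee prevails.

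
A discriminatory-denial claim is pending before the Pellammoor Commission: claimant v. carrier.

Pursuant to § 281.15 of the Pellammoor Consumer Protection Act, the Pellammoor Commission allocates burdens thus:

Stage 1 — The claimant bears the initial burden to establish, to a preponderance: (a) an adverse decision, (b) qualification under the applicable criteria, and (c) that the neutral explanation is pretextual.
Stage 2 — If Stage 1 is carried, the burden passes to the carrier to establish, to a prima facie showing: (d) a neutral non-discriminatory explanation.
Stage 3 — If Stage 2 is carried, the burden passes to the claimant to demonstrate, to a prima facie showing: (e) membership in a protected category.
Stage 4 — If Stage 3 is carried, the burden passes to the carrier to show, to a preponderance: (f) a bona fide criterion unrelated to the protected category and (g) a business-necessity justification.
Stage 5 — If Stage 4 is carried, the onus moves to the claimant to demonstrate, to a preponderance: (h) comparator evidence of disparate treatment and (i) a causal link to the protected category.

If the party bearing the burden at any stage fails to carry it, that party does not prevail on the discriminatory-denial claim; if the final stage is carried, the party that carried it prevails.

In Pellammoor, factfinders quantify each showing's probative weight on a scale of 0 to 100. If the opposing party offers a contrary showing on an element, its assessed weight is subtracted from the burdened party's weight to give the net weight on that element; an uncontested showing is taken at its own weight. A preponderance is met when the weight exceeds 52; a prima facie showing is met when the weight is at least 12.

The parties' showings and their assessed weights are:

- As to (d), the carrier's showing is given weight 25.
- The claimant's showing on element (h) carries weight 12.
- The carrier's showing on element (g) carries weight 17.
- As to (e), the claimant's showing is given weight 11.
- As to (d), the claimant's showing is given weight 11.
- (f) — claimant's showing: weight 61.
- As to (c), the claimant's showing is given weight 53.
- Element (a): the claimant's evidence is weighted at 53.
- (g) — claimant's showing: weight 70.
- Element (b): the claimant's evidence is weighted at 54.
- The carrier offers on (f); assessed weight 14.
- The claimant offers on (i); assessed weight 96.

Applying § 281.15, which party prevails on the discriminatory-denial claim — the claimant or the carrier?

At Stage 1 the claimant must meet a preponderance (weight exceeds 52): on (a) the weight is 53, which does exceed 52, so (a) meets the standard; on (b) the weight is 54, > 52, so (b) meets the standard; on (c) the weight is 53, which does exceed 52, so (c) meets the standard.
  All elements met. The burden passes to the carrier.
At Stage 2 the carrier must meet a prima facie showing (weight is at least 12): on (d) the weight is 25 less the opposing 11 gives net 14, ≥ 12, so (d) meets the standard.
  The carrier carries Stage 2; the claimant now bears the burden.
At Stage 3 the claimant must meet a prima facie showing (weight is at least 12): on (e) the weight is 11, which does not reach 12, so (e) does not meet the standard.
  Not every element is met, so the claimant fails to carry Stage 3.
The analysis ends at Stage 3; the carrier prevails.

carrier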